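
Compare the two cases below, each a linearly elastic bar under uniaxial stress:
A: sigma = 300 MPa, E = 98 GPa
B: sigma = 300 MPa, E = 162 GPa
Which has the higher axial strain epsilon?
Model: a linearly elastic bar under uniaxial stress, so epsilon = sigma / E (SI units).
  A: epsilon = (3 × 10⁸) / (9.8 × 10¹⁰) = 0.003061
  B: epsilon = (3 × 10⁸) / (1.62 × 10¹¹) = 0.001852
0.003061 > 0.001852, so A is larger.
Final answer: A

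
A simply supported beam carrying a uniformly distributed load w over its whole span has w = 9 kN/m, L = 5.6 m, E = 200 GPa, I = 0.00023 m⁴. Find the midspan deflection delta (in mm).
Model: a simply supported beam carrying a uniformly distributed load w over its whole span, so delta = (5·w·L^4) / (384·E·I).
Convert to SI units:
  w = 9 kN/m = 9000 N/m
  E = 200 GPa = 2 × 10¹¹ Pa
Substitute:
  delta = (5 × 9000 × 5.6^4) / (384 × (2 × 10¹¹) × 0.00023)
  delta = 0.002505 m
Convert: delta = 0.002505 m = 2.505 mm
Final answer: delta = 2.505 mm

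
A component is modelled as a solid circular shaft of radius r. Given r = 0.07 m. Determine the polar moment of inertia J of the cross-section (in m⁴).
Model: a solid circular shaft of radius r, so J = (π·r^4) / 2.
Substitute:
  J = (π × 0.07^4) / 2
  J = 3.771 × 10⁻⁵ m⁴
Final answer: J = 3.771 × 10⁻⁵ m⁴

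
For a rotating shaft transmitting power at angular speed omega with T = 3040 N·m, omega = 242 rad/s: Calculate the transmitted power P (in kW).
Model: a rotating shaft transmitting power at angular speed omega, so P = T·omega.
Substitute:
  P = 3040 × 242
  P = 735700 W
Convert: P = 735700 W = 735.7 kW
Final answer: P = 735.7 kW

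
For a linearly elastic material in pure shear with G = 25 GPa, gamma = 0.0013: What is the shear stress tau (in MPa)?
Model: a linearly elastic material in pure shear, so tau = G·gamma.
Convert to SI units:
  G = 25 GPa = 2.5 × 10¹⁰ Pa
Substitute:
  tau = (2.5 × 10¹⁰) × 0.0013
  tau = 3.25 × 10⁷ Pa
Convert: tau = 3.25 × 10⁷ Pa = 32.5 MPa
Final answer: tau = 32.5 MPa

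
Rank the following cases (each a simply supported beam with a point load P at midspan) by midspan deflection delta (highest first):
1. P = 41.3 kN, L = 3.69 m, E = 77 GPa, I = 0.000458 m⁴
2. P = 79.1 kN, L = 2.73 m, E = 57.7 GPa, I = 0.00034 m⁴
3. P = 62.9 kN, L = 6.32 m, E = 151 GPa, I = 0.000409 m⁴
Model: a simply supported beam with a point load P at midspan, so delta = (P·L^3) / (48·E·I) (SI units).
  Case 1: delta = (41300 × 3.69^3) / (48 × (7.7 × 10¹⁰) × 0.000458) = 0.001226 m = 1.226 mm
  Case 2: delta = (79100 × 2.73^3) / (48 × (5.77 × 10¹⁰) × 0.00034) = 0.001709 m = 1.709 mm
  Case 3: delta = (62900 × 6.32^3) / (48 × (1.51 × 10¹¹) × 0.000409) = 0.005356 m = 5.356 mm
Ordering: 5.356 mm (case 3) > 1.709 mm (case 2) > 1.226 mm (case 1)
Final answer: 3, 2, 1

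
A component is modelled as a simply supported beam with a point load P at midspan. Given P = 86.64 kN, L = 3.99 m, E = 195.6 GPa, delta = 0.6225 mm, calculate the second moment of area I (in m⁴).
Model: a simply supported beam with a point load P at midspan, so delta = (P·L^3) / (48·E·I).
Solve for I: I = (P·L^3) / (48·delta·E).
Convert to SI units:
  P = 86.64 kN = 86640 N
  E = 195.6 GPa = 1.956 × 10¹¹ Pa
  delta = 0.6225 mm = 0.0006225 m
Substitute:
  I = (86640 × 3.99^3) / (48 × 0.0006225 × (1.956 × 10¹¹))
  I = 0.0009416 m⁴
Final answer: I = 0.0009416 m⁴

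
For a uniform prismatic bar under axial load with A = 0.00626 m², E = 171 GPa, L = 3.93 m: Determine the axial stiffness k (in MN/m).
Model: a uniform prismatic bar under axial load, so k = (A·E) / L.
Convert to SI units:
  E = 171 GPa = 1.71 × 10¹¹ Pa
Substitute:
  k = (0.00626 × (1.71 × 10¹¹)) / 3.93
  k = 2.724 × 10⁸ N/m
Convert: k = 2.724 × 10⁸ N/m = 272.4 MN/m
Final answer: k = 272.4 MN/m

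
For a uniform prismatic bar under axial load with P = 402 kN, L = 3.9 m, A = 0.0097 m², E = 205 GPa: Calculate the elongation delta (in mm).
Model: a uniform prismatic bar under axial load, so delta = (P·L) / (A·E).
Convert to SI units:
  P = 402 kN = 402000 N
  E = 205 GPa = 2.05 × 10¹¹ Pa
Substitute:
  delta = (402000 × 3.9) / (0.0097 × (2.05 × 10¹¹))
  delta = 0.0007884 m
Convert: delta = 0.0007884 m = 0.7884 mm
Final answer: delta = 0.7884 mm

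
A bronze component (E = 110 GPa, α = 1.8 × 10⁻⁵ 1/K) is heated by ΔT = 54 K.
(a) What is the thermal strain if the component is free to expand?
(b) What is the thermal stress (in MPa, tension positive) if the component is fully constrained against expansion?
(a) Free thermal strain ε_th = α·ΔT = (1.8 × 10⁻⁵) × 54 = 0.000972
(b) Fully constrained, the expansion is suppressed, so σ = -E·α·ΔT. Convert E = 110 GPa = 1.1 × 10¹¹ Pa.
  σ = -(1.1 × 10¹¹) × (1.8 × 10⁻⁵) × 54 = -1.069 × 10⁸ Pa = -106.9 MPa (compressive)
Final answer: (a) ε_th = 0.000972, (b) σ = -106.9 MPa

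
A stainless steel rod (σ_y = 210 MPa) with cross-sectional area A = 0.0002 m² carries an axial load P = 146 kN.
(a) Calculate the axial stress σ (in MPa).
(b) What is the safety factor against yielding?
(a) Axial stress σ = P/A. Convert P = 146 kN = 146000 N.
  σ = 146000 / 0.0002 = 7.3 × 10⁸ Pa = 730 MPa
(b) Safety factor SF = σ_y/σ = 210 / 730 = 0.2877
Final answer: (a) σ = 730 MPa, (b) SF = 0.2877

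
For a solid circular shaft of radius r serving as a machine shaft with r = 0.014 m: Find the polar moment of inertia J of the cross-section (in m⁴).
Model: a solid circular shaft of radius r, so J = (π·r^4) / 2.
Substitute:
  J = (π × 0.014^4) / 2
  J = 6.034 × 10⁻⁸ m⁴
Final answer: J = 6.034 × 10⁻⁸ m⁴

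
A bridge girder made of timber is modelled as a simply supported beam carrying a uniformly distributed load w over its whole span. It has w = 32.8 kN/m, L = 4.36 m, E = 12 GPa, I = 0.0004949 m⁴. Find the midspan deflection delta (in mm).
Model: a simply supported beam carrying a uniformly distributed load w over its whole span, so delta = (5·w·L^4) / (384·E·I).
Convert to SI units:
  w = 32.8 kN/m = 32800 N/m
  E = 12 GPa = 1.2 × 10¹⁰ Pa
Substitute:
  delta = (5 × 32800 × 4.36^4) / (384 × (1.2 × 10¹⁰) × 0.0004949)
  delta = 0.02599 m
Convert: delta = 0.02599 m = 25.99 mm
Final answer: delta = 25.99 mm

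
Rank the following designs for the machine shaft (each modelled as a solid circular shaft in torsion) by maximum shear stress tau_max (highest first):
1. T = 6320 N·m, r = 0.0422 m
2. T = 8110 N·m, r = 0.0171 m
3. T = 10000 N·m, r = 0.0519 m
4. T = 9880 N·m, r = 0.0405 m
Model: a solid circular shaft in torsion, so tau_max = (2·T) / (π·r^3) (SI units).
  Case 1: tau_max = (2 × 6320) / (π × 0.0422^3) = 5.354 × 10⁷ Pa = 53.54 MPa
  Case 2: tau_max = (2 × 8110) / (π × 0.0171^3) = 1.033 × 10⁹ Pa = 1033 MPa
  Case 3: tau_max = (2 × 10000) / (π × 0.0519^3) = 4.554 × 10⁷ Pa = 45.54 MPa
  Case 4: tau_max = (2 × 9880) / (π × 0.0405^3) = 9.468 × 10⁷ Pa = 94.68 MPa
Ordering: 1033 MPa (case 2) > 94.68 MPa (case 4) > 53.54 MPa (case 1) > 45.54 MPa (case 3)
Final answer: 2, 4, 1, 3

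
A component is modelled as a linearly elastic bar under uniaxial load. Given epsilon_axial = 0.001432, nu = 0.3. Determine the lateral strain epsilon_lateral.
Model: a linearly elastic bar under uniaxial load, so epsilon_lateral = -nu·epsilon_axial.
Substitute:
  epsilon_lateral = -(0.3 × 0.001432)
  epsilon_lateral = -0.0004296
Final answer: epsilon_lateral = -0.0004296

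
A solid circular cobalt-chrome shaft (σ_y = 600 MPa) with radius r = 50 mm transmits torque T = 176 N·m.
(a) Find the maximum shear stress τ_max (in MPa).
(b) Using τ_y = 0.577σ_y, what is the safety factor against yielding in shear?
(a) For a solid circular shaft, τ_max = T·r/J with J = π·r^4/2, i.e. τ_max = 2·T / (π·r^3). Convert r = 50 mm = 0.05 m.
  τ_max = (2 × 176) / (π × 0.05^3) = 896400 Pa = 0.8964 MPa
(b) τ_y = 0.577 × 600 = 346.2 MPa
  SF = τ_y/τ_max = 346.2 / 0.8964 = 386.2
Final answer: (a) τ_max = 0.8964 MPa, (b) SF = 386.2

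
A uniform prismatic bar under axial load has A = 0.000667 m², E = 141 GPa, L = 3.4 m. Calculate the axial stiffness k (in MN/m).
Model: a uniform prismatic bar under axial load, so k = (A·E) / L.
Convert to SI units:
  E = 141 GPa = 1.41 × 10¹¹ Pa
Substitute:
  k = (0.000667 × (1.41 × 10¹¹)) / 3.4
  k = 2.766 × 10⁷ N/m
Convert: k = 2.766 × 10⁷ N/m = 27.66 MN/m
Final answer: k = 27.66 MN/m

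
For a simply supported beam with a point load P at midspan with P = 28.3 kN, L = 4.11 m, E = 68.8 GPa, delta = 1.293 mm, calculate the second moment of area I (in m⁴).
Model: a simply supported beam with a point load P at midspan, so delta = (P·L^3) / (48·E·I).
Solve for I: I = (P·L^3) / (48·delta·E).
Convert to SI units:
  P = 28.3 kN = 28300 N
  E = 68.8 GPa = 6.88 × 10¹⁰ Pa
  delta = 1.293 mm = 0.001293 m
Substitute:
  I = (28300 × 4.11^3) / (48 × 0.001293 × (6.88 × 10¹⁰))
  I = 0.0004601 m⁴
Final answer: I = 0.0004601 m⁴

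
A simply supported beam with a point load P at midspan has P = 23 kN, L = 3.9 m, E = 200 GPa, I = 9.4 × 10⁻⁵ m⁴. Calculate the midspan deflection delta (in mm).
Model: a simply supported beam with a point load P at midspan, so delta = (P·L^3) / (48·E·I).
Convert to SI units:
  P = 23 kN = 23000 N
  E = 200 GPa = 2 × 10¹¹ Pa
Substitute:
  delta = (23000 × 3.9^3) / (48 × (2 × 10¹¹) × (9.4 × 10⁻⁵))
  delta = 0.001512 m
Convert: delta = 0.001512 m = 1.512 mm
Final answer: delta = 1.512 mm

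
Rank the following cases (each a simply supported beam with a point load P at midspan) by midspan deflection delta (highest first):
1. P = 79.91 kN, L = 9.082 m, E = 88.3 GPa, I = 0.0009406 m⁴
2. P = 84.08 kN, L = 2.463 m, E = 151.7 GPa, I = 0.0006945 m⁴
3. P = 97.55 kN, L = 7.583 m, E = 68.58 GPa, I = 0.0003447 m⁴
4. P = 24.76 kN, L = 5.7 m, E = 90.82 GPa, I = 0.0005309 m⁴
Model: a simply supported beam with a point load P at midspan, so delta = (P·L^3) / (48·E·I) (SI units).
  Case 1: delta = (79910 × 9.082^3) / (48 × (8.83 × 10¹⁰) × 0.0009406) = 0.01502 m = 15.02 mm
  Case 2: delta = (84080 × 2.463^3) / (48 × (1.517 × 10¹¹) × 0.0006945) = 0.0002484 m = 0.2484 mm
  Case 3: delta = (97550 × 7.583^3) / (48 × (6.858 × 10¹⁰) × 0.0003447) = 0.03749 m = 37.49 mm
  Case 4: delta = (24760 × 5.7^3) / (48 × (9.082 × 10¹⁰) × 0.0005309) = 0.001981 m = 1.981 mm
Ordering: 37.49 mm (case 3) > 15.02 mm (case 1) > 1.981 mm (case 4) > 0.2484 mm (case 2)
Final answer: 3, 1, 4, 2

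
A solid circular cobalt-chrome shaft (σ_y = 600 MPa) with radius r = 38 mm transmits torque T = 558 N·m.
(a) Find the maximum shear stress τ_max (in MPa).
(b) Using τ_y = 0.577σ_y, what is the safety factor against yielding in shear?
(a) For a solid circular shaft, τ_max = T·r/J with J = π·r^4/2, i.e. τ_max = 2·T / (π·r^3). Convert r = 38 mm = 0.038 m.
  τ_max = (2 × 558) / (π × 0.038^3) = 6.474 × 10⁶ Pa = 6.474 MPa
(b) τ_y = 0.577 × 600 = 346.2 MPa
  SF = τ_y/τ_max = 346.2 / 6.474 = 53.48
Final answer: (a) τ_max = 6.474 MPa, (b) SF = 53.48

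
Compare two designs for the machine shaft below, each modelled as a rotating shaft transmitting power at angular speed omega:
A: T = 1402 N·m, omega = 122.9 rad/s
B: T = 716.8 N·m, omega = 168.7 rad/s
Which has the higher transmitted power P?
Model: a rotating shaft transmitting power at angular speed omega, so P = T·omega (SI units).
  A: P = 1402 × 122.9 = 172300 W = 172.3 kW
  B: P = 716.8 × 168.7 = 120900 W = 120.9 kW
172.3 kW > 120.9 kW, so A is larger.
Final answer: A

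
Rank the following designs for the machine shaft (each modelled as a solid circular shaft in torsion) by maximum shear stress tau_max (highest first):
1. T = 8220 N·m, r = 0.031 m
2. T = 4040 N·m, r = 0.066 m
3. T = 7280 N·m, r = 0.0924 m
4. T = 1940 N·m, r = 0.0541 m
Model: a solid circular shaft in torsion, so tau_max = (2·T) / (π·r^3) (SI units).
  Case 1: tau_max = (2 × 8220) / (π × 0.031^3) = 1.757 × 10⁸ Pa = 175.7 MPa
  Case 2: tau_max = (2 × 4040) / (π × 0.066^3) = 8.946 × 10⁶ Pa = 8.946 MPa
  Case 3: tau_max = (2 × 7280) / (π × 0.0924^3) = 5.875 × 10⁶ Pa = 5.875 MPa
  Case 4: tau_max = (2 × 1940) / (π × 0.0541^3) = 7.8 × 10⁶ Pa = 7.8 MPa
Ordering: 175.7 MPa (case 1) > 8.946 MPa (case 2) > 7.8 MPa (case 4) > 5.875 MPa (case 3)
Final answer: 1, 2, 4, 3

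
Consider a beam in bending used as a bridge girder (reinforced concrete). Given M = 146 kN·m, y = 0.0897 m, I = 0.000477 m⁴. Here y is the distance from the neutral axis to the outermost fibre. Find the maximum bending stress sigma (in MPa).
Model: a beam in bending, so sigma = (M·y) / I.
Convert to SI units:
  M = 146 kN·m = 146000 N·m
Substitute:
  sigma = (146000 × 0.0897) / 0.000477
  sigma = 2.746 × 10⁷ Pa
Convert: sigma = 2.746 × 10⁷ Pa = 27.46 MPa
Final answer: sigma = 27.46 MPa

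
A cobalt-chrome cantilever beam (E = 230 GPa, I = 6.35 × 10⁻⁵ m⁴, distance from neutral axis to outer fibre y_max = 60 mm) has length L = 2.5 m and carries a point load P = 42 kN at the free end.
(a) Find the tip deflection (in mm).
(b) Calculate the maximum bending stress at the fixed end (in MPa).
(a) Tip deflection of a cantilever with an end point load: δ = P·L^3 / (3·E·I). Convert P = 42 kN = 42000 N, E = 230 GPa = 2.3 × 10¹¹ Pa.
  δ = (42000 × 2.5^3) / (3 × (2.3 × 10¹¹) × (6.35 × 10⁻⁵)) = 0.01498 m = 14.98 mm
(b) Maximum bending moment at the fixed end: M = P·L = 42000 × 2.5 = 105000 N·m. Convert y_max = 60 mm = 0.06 m.
  σ = M·y_max / I = (105000 × 0.06) / (6.35 × 10⁻⁵) = 9.921 × 10⁷ Pa = 99.21 MPa
Final answer: (a) δ = 14.98 mm, (b) σ = 99.21 MPa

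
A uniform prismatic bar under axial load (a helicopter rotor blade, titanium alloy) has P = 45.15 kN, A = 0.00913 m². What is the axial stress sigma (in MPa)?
Model: a uniform prismatic bar under axial load, so sigma = P / A.
Convert to SI units:
  P = 45.15 kN = 45150 N
Substitute:
  sigma = 45150 / 0.00913
  sigma = 4.945 × 10⁶ Pa
Convert: sigma = 4.945 × 10⁶ Pa = 4.945 MPa
Final answer: sigma = 4.945 MPa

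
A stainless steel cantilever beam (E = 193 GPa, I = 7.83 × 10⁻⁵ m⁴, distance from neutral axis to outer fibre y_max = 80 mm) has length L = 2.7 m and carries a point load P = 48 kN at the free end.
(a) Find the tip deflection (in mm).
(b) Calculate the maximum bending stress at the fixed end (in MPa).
(a) Tip deflection of a cantilever with an end point load: δ = P·L^3 / (3·E·I). Convert P = 48 kN = 48000 N, E = 193 GPa = 1.93 × 10¹¹ Pa.
  δ = (48000 × 2.7^3) / (3 × (1.93 × 10¹¹) × (7.83 × 10⁻⁵)) = 0.02084 m = 20.84 mm
(b) Maximum bending moment at the fixed end: M = P·L = 48000 × 2.7 = 129600 N·m. Convert y_max = 80 mm = 0.08 m.
  σ = M·y_max / I = (129600 × 0.08) / (7.83 × 10⁻⁵) = 1.324 × 10⁸ Pa = 132.4 MPa
Final answer: (a) δ = 20.84 mm, (b) σ = 132.4 MPa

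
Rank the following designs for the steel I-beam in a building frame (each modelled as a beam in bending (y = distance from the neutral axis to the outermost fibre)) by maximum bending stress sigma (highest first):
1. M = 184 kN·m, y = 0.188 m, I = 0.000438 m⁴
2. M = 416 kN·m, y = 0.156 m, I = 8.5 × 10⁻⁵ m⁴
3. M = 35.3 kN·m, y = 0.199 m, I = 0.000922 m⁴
Model: a beam in bending (y = distance from the neutral axis to the outermost fibre), so sigma = (M·y) / I (SI units).
  Case 1: sigma = (184000 × 0.188) / 0.000438 = 7.898 × 10⁷ Pa = 78.98 MPa
  Case 2: sigma = (416000 × 0.156) / (8.5 × 10⁻⁵) = 7.635 × 10⁸ Pa = 763.5 MPa
  Case 3: sigma = (35300 × 0.199) / 0.000922 = 7.619 × 10⁶ Pa = 7.619 MPa
Ordering: 763.5 MPa (case 2) > 78.98 MPa (case 1) > 7.619 MPa (case 3)
Final answer: 2, 1, 3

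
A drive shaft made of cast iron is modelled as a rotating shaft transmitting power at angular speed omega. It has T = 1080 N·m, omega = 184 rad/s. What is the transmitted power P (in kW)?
Model: a rotating shaft transmitting power at angular speed omega, so P = T·omega.
Substitute:
  P = 1080 × 184
  P = 198700 W
Convert: P = 198700 W = 198.7 kW
Final answer: P = 198.7 kW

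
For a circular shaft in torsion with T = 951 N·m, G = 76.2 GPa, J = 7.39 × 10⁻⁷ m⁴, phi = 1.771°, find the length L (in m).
Model: a circular shaft in torsion, so phi = (T·L) / (G·J).
Solve for L: L = (phi·G·J) / T.
Convert to SI units:
  G = 76.2 GPa = 7.62 × 10¹⁰ Pa
  phi = 1.771° = 0.03091 rad
Substitute:
  L = (0.03091 × (7.62 × 10¹⁰) × (7.39 × 10⁻⁷)) / 951
  L = 1.83 m
Final answer: L = 1.83 m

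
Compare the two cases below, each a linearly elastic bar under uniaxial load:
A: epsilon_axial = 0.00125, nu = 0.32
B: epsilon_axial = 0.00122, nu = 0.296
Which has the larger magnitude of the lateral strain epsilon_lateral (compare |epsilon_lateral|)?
Model: a linearly elastic bar under uniaxial load, so epsilon_lateral = -nu·epsilon_axial (SI units).
  A: epsilon_lateral = -(0.32 × 0.00125) = -0.0004
  B: epsilon_lateral = -(0.296 × 0.00122) = -0.0003611
|epsilon_lateral|: A = 0.0004, B = 0.0003611, so A is larger in magnitude.
Final answer: A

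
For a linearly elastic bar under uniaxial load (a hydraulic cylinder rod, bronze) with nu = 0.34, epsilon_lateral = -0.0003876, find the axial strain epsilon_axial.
Model: a linearly elastic bar under uniaxial load, so epsilon_lateral = -nu·epsilon_axial.
Solve for epsilon_axial: epsilon_axial = -epsilon_lateral / nu.
Substitute:
  epsilon_axial = -(-0.0003876) / 0.34
  epsilon_axial = 0.00114
Final answer: epsilon_axial = 0.00114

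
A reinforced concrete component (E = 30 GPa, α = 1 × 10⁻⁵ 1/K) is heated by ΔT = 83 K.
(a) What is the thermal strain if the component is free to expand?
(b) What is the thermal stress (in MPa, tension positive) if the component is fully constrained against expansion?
(a) Free thermal strain ε_th = α·ΔT = (1 × 10⁻⁵) × 83 = 0.00083
(b) Fully constrained, the expansion is suppressed, so σ = -E·α·ΔT. Convert E = 30 GPa = 3 × 10¹⁰ Pa.
  σ = -(3 × 10¹⁰) × (1 × 10⁻⁵) × 83 = -2.49 × 10⁷ Pa = -24.9 MPa (compressive)
Final answer: (a) ε_th = 0.00083, (b) σ = -24.9 MPa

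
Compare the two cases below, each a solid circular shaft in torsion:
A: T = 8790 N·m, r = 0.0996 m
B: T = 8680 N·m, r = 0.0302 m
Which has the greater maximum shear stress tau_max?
Model: a solid circular shaft in torsion, so tau_max = (2·T) / (π·r^3) (SI units).
  A: tau_max = (2 × 8790) / (π × 0.0996^3) = 5.664 × 10⁶ Pa = 5.664 MPa
  B: tau_max = (2 × 8680) / (π × 0.0302^3) = 2.006 × 10⁸ Pa = 200.6 MPa
200.6 MPa > 5.664 MPa, so B is larger.
Final answer: B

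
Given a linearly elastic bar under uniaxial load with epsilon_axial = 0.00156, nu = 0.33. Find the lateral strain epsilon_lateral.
Model: a linearly elastic bar under uniaxial load, so epsilon_lateral = -nu·epsilon_axial.
Substitute:
  epsilon_lateral = -(0.33 × 0.00156)
  epsilon_lateral = -0.0005148
Final answer: epsilon_lateral = -0.0005148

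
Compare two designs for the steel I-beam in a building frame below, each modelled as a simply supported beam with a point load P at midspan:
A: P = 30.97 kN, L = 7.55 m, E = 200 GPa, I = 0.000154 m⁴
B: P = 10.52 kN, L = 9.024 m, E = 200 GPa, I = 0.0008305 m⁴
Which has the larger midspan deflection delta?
Model: a simply supported beam with a point load P at midspan, so delta = (P·L^3) / (48·E·I) (SI units).
  A: delta = (30970 × 7.55^3) / (48 × (2 × 10¹¹) × 0.000154) = 0.009016 m = 9.016 mm
  B: delta = (10520 × 9.024^3) / (48 × (2 × 10¹¹) × 0.0008305) = 0.0009696 m = 0.9696 mm
9.016 mm > 0.9696 mm, so A is larger.
Final answer: A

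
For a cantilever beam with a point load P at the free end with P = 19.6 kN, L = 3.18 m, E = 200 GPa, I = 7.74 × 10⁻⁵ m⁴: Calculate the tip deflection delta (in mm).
Model: a cantilever beam with a point load P at the free end, so delta = (P·L^3) / (3·E·I).
Convert to SI units:
  P = 19.6 kN = 19600 N
  E = 200 GPa = 2 × 10¹¹ Pa
Substitute:
  delta = (19600 × 3.18^3) / (3 × (2 × 10¹¹) × (7.74 × 10⁻⁵))
  delta = 0.01357 m
Convert: delta = 0.01357 m = 13.57 mm
Final answer: delta = 13.57 mm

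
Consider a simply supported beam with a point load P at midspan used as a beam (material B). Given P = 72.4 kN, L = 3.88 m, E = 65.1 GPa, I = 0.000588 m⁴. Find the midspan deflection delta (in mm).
Model: a simply supported beam with a point load P at midspan, so delta = (P·L^3) / (48·E·I).
Convert to SI units:
  P = 72.4 kN = 72400 N
  E = 65.1 GPa = 6.51 × 10¹⁰ Pa
Substitute:
  delta = (72400 × 3.88^3) / (48 × (6.51 × 10¹⁰) × 0.000588)
  delta = 0.002302 m
Convert: delta = 0.002302 m = 2.302 mm
Final answer: delta = 2.302 mm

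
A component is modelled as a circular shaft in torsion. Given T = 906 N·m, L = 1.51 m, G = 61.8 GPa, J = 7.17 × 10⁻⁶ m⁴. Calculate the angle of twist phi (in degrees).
Model: a circular shaft in torsion, so phi = (T·L) / (G·J).
Convert to SI units:
  G = 61.8 GPa = 6.18 × 10¹⁰ Pa
Substitute:
  phi = (906 × 1.51) / ((6.18 × 10¹⁰) × (7.17 × 10⁻⁶))
  phi = 0.003087 rad
Convert to degrees: phi = 0.003087 × 180/π = 0.1769°
Final answer: phi = 0.1769°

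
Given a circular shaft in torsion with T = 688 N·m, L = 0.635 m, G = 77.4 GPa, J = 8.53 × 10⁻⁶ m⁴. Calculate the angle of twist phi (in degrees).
Model: a circular shaft in torsion, so phi = (T·L) / (G·J).
Convert to SI units:
  G = 77.4 GPa = 7.74 × 10¹⁰ Pa
Substitute:
  phi = (688 × 0.635) / ((7.74 × 10¹⁰) × (8.53 × 10⁻⁶))
  phi = 0.0006617 rad
Convert to degrees: phi = 0.0006617 × 180/π = 0.03791°
Final answer: phi = 0.03791°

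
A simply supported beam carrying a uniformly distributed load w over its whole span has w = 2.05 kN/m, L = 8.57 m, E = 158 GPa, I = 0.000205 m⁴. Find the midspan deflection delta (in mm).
Model: a simply supported beam carrying a uniformly distributed load w over its whole span, so delta = (5·w·L^4) / (384·E·I).
Convert to SI units:
  w = 2.05 kN/m = 2050 N/m
  E = 158 GPa = 1.58 × 10¹¹ Pa
Substitute:
  delta = (5 × 2050 × 8.57^4) / (384 × (1.58 × 10¹¹) × 0.000205)
  delta = 0.004445 m
Convert: delta = 0.004445 m = 4.445 mm
Final answer: delta = 4.445 mm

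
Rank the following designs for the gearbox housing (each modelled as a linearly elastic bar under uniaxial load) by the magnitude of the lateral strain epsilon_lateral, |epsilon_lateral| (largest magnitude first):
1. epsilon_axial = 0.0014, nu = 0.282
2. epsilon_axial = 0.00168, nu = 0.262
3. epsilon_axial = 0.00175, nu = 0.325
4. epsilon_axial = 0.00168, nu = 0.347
Model: a linearly elastic bar under uniaxial load, so epsilon_lateral = -nu·epsilon_axial (SI units).
  Case 1: epsilon_lateral = -(0.282 × 0.0014) = -0.0003948
  Case 2: epsilon_lateral = -(0.262 × 0.00168) = -0.0004402
  Case 3: epsilon_lateral = -(0.325 × 0.00175) = -0.0005688
  Case 4: epsilon_lateral = -(0.347 × 0.00168) = -0.000583
Ordering by |epsilon_lateral|: 0.000583 (case 4) > 0.0005688 (case 3) > 0.0004402 (case 2) > 0.0003948 (case 1)
Final answer: 4, 3, 2, 1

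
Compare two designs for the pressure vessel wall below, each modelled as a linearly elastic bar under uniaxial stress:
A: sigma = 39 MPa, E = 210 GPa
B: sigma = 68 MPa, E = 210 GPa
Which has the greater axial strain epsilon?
Model: a linearly elastic bar under uniaxial stress, so epsilon = sigma / E (SI units).
  A: epsilon = (3.9 × 10⁷) / (2.1 × 10¹¹) = 0.0001857
  B: epsilon = (6.8 × 10⁷) / (2.1 × 10¹¹) = 0.0003238
0.0003238 > 0.0001857, so B is larger.
Final answer: B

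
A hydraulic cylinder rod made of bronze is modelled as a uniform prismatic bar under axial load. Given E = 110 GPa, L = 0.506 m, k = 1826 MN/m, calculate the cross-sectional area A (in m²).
Model: a uniform prismatic bar under axial load, so k = (A·E) / L.
Solve for A: A = (k·L) / E.
Convert to SI units:
  E = 110 GPa = 1.1 × 10¹¹ Pa
  k = 1826 MN/m = 1.826 × 10⁹ N/m
Substitute:
  A = ((1.826 × 10⁹) × 0.506) / (1.1 × 10¹¹)
  A = 0.0084 m²
Final answer: A = 0.0084 m²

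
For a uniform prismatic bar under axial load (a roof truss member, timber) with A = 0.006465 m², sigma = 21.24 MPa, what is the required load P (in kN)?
Model: a uniform prismatic bar under axial load, so sigma = P / A.
Solve for P: P = sigma·A.
Convert to SI units:
  sigma = 21.24 MPa = 2.124 × 10⁷ Pa
Substitute:
  P = (2.124 × 10⁷) × 0.006465
  P = 137300 N
Convert: P = 137300 N = 137.3 kN
Final answer: P = 137.3 kN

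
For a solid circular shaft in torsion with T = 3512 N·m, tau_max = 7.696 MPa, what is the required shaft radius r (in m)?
Model: a solid circular shaft in torsion, so tau_max = (2·T) / (π·r^3).
Solve for r: r = ((2·T) / (π·tau_max))^(1/3).
Convert to SI units:
  tau_max = 7.696 MPa = 7.696 × 10⁶ Pa
Substitute:
  r = ((2 × 3512) / (π × (7.696 × 10⁶)))^(1/3)
  r = 0.06623 m
Final answer: r = 0.06623 m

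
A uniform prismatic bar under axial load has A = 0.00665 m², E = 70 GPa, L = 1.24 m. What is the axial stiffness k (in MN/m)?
Model: a uniform prismatic bar under axial load, so k = (A·E) / L.
Convert to SI units:
  E = 70 GPa = 7 × 10¹⁰ Pa
Substitute:
  k = (0.00665 × (7 × 10¹⁰)) / 1.24
  k = 3.754 × 10⁸ N/m
Convert: k = 3.754 × 10⁸ N/m = 375.4 MN/m
Final answer: k = 375.4 MN/m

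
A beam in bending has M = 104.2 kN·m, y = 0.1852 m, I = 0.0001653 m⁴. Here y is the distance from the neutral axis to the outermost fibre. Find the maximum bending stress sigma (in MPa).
Model: a beam in bending, so sigma = (M·y) / I.
Convert to SI units:
  M = 104.2 kN·m = 104200 N·m
Substitute:
  sigma = (104200 × 0.1852) / 0.0001653
  sigma = 1.167 × 10⁸ Pa
Convert: sigma = 1.167 × 10⁸ Pa = 116.7 MPa
Final answer: sigma = 116.7 MPa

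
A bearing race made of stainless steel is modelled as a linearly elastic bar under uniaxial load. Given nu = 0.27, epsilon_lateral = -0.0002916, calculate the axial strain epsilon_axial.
Model: a linearly elastic bar under uniaxial load, so epsilon_lateral = -nu·epsilon_axial.
Solve for epsilon_axial: epsilon_axial = -epsilon_lateral / nu.
Substitute:
  epsilon_axial = -(-0.0002916) / 0.27
  epsilon_axial = 0.00108
Final answer: epsilon_axial = 0.00108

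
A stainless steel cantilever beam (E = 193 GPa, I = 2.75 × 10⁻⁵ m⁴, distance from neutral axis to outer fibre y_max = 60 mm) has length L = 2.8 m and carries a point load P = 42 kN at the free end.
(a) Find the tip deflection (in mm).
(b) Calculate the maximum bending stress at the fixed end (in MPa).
(a) Tip deflection of a cantilever with an end point load: δ = P·L^3 / (3·E·I). Convert P = 42 kN = 42000 N, E = 193 GPa = 1.93 × 10¹¹ Pa.
  δ = (42000 × 2.8^3) / (3 × (1.93 × 10¹¹) × (2.75 × 10⁻⁵)) = 0.0579 m = 57.9 mm
(b) Maximum bending moment at the fixed end: M = P·L = 42000 × 2.8 = 117600 N·m. Convert y_max = 60 mm = 0.06 m.
  σ = M·y_max / I = (117600 × 0.06) / (2.75 × 10⁻⁵) = 2.566 × 10⁸ Pa = 256.6 MPa
Final answer: (a) δ = 57.9 mm, (b) σ = 256.6 MPa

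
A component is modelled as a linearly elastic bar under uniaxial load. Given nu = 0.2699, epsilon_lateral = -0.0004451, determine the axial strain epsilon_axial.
Model: a linearly elastic bar under uniaxial load, so epsilon_lateral = -nu·epsilon_axial.
Solve for epsilon_axial: epsilon_axial = -epsilon_lateral / nu.
Substitute:
  epsilon_axial = -(-0.0004451) / 0.2699
  epsilon_axial = 0.001649
Final answer: epsilon_axial = 0.001649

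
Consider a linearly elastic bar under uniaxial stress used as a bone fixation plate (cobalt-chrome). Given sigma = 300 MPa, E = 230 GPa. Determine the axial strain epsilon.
Model: a linearly elastic bar under uniaxial stress, so epsilon = sigma / E.
Convert to SI units:
  sigma = 300 MPa = 3 × 10⁸ Pa
  E = 230 GPa = 2.3 × 10¹¹ Pa
Substitute:
  epsilon = (3 × 10⁸) / (2.3 × 10¹¹)
  epsilon = 0.001304
Final answer: epsilon = 0.001304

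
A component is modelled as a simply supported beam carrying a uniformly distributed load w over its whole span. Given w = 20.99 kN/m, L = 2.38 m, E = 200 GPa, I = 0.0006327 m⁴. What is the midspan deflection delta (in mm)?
Model: a simply supported beam carrying a uniformly distributed load w over its whole span, so delta = (5·w·L^4) / (384·E·I).
Convert to SI units:
  w = 20.99 kN/m = 20990 N/m
  E = 200 GPa = 2 × 10¹¹ Pa
Substitute:
  delta = (5 × 20990 × 2.38^4) / (384 × (2 × 10¹¹) × 0.0006327)
  delta = 6.93 × 10⁻⁵ m
Convert: delta = 6.93 × 10⁻⁵ m = 0.0693 mm
Final answer: delta = 0.0693 mm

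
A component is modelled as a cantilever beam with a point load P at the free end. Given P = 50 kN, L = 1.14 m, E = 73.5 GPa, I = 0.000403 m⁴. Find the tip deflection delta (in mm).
Model: a cantilever beam with a point load P at the free end, so delta = (P·L^3) / (3·E·I).
Convert to SI units:
  P = 50 kN = 50000 N
  E = 73.5 GPa = 7.35 × 10¹⁰ Pa
Substitute:
  delta = (50000 × 1.14^3) / (3 × (7.35 × 10¹⁰) × 0.000403)
  delta = 0.0008336 m
Convert: delta = 0.0008336 m = 0.8336 mm
Final answer: delta = 0.8336 mm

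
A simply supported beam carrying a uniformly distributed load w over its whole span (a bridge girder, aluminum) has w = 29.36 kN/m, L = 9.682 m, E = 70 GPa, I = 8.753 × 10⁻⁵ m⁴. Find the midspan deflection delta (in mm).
Model: a simply supported beam carrying a uniformly distributed load w over its whole span, so delta = (5·w·L^4) / (384·E·I).
Convert to SI units:
  w = 29.36 kN/m = 29360 N/m
  E = 70 GPa = 7 × 10¹⁰ Pa
Substitute:
  delta = (5 × 29360 × 9.682^4) / (384 × (7 × 10¹⁰) × (8.753 × 10⁻⁵))
  delta = 0.5483 m
Convert: delta = 0.5483 m = 548.3 mm
Final answer: delta = 548.3 mm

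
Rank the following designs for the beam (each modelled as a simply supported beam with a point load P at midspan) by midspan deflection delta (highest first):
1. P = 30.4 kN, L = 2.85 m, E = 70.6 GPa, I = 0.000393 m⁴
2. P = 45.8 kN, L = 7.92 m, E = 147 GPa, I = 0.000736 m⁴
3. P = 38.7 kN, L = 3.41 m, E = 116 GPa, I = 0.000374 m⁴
Model: a simply supported beam with a point load P at midspan, so delta = (P·L^3) / (48·E·I) (SI units).
  Case 1: delta = (30400 × 2.85^3) / (48 × (7.06 × 10¹⁰) × 0.000393) = 0.0005284 m = 0.5284 mm
  Case 2: delta = (45800 × 7.92^3) / (48 × (1.47 × 10¹¹) × 0.000736) = 0.004381 m = 4.381 mm
  Case 3: delta = (38700 × 3.41^3) / (48 × (1.16 × 10¹¹) × 0.000374) = 0.0007369 m = 0.7369 mm
Ordering: 4.381 mm (case 2) > 0.7369 mm (case 3) > 0.5284 mm (case 1)
Final answer: 2, 3, 1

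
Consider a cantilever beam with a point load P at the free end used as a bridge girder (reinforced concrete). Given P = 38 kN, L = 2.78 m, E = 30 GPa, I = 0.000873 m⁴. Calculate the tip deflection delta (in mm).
Model: a cantilever beam with a point load P at the free end, so delta = (P·L^3) / (3·E·I).
Convert to SI units:
  P = 38 kN = 38000 N
  E = 30 GPa = 3 × 10¹⁰ Pa
Substitute:
  delta = (38000 × 2.78^3) / (3 × (3 × 10¹⁰) × 0.000873)
  delta = 0.01039 m
Convert: delta = 0.01039 m = 10.39 mm
Final answer: delta = 10.39 mm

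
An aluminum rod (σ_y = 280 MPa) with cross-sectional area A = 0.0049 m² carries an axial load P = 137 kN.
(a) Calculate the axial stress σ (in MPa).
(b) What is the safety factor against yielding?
(a) Axial stress σ = P/A. Convert P = 137 kN = 137000 N.
  σ = 137000 / 0.0049 = 2.796 × 10⁷ Pa = 27.96 MPa
(b) Safety factor SF = σ_y/σ = 280 / 27.96 = 10.01
Final answer: (a) σ = 27.96 MPa, (b) SF = 10.01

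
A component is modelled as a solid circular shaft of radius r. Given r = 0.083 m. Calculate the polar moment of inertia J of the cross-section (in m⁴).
Model: a solid circular shaft of radius r, so J = (π·r^4) / 2.
Substitute:
  J = (π × 0.083^4) / 2
  J = 7.455 × 10⁻⁵ m⁴
Final answer: J = 7.455 × 10⁻⁵ m⁴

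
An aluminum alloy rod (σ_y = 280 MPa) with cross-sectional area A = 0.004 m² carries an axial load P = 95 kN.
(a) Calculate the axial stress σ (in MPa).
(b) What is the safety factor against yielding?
(a) Axial stress σ = P/A. Convert P = 95 kN = 95000 N.
  σ = 95000 / 0.004 = 2.375 × 10⁷ Pa = 23.75 MPa
(b) Safety factor SF = σ_y/σ = 280 / 23.75 = 11.79
Final answer: (a) σ = 23.75 MPa, (b) SF = 11.79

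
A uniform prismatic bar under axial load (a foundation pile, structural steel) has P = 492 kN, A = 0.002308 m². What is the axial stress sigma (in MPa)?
Model: a uniform prismatic bar under axial load, so sigma = P / A.
Convert to SI units:
  P = 492 kN = 492000 N
Substitute:
  sigma = 492000 / 0.002308
  sigma = 2.132 × 10⁸ Pa
Convert: sigma = 2.132 × 10⁸ Pa = 213.2 MPa
Final answer: sigma = 213.2 MPa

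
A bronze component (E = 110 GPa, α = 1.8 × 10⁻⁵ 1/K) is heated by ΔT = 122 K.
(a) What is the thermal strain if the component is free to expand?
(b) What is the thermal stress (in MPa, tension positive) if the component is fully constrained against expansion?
(a) Free thermal strain ε_th = α·ΔT = (1.8 × 10⁻⁵) × 122 = 0.002196
(b) Fully constrained, the expansion is suppressed, so σ = -E·α·ΔT. Convert E = 110 GPa = 1.1 × 10¹¹ Pa.
  σ = -(1.1 × 10¹¹) × (1.8 × 10⁻⁵) × 122 = -2.416 × 10⁸ Pa = -241.6 MPa (compressive)
Final answer: (a) ε_th = 0.002196, (b) σ = -241.6 MPa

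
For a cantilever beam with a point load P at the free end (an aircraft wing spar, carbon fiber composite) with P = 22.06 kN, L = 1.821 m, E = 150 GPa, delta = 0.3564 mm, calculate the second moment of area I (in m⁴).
Model: a cantilever beam with a point load P at the free end, so delta = (P·L^3) / (3·E·I).
Solve for I: I = (P·L^3) / (3·delta·E).
Convert to SI units:
  P = 22.06 kN = 22060 N
  E = 150 GPa = 1.5 × 10¹¹ Pa
  delta = 0.3564 mm = 0.0003564 m
Substitute:
  I = (22060 × 1.821^3) / (3 × 0.0003564 × (1.5 × 10¹¹))
  I = 0.0008306 m⁴
Final answer: I = 0.0008306 m⁴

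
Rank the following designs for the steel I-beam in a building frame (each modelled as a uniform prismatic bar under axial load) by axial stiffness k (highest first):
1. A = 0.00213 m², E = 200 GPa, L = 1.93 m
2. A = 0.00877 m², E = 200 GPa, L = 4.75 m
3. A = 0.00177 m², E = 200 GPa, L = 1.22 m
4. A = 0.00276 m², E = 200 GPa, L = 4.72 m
Model: a uniform prismatic bar under axial load, so k = (A·E) / L (SI units).
  Case 1: k = (0.00213 × (2 × 10¹¹)) / 1.93 = 2.207 × 10⁸ N/m = 220.7 MN/m
  Case 2: k = (0.00877 × (2 × 10¹¹)) / 4.75 = 3.693 × 10⁸ N/m = 369.3 MN/m
  Case 3: k = (0.00177 × (2 × 10¹¹)) / 1.22 = 2.902 × 10⁸ N/m = 290.2 MN/m
  Case 4: k = (0.00276 × (2 × 10¹¹)) / 4.72 = 1.169 × 10⁸ N/m = 116.9 MN/m
Ordering: 369.3 MN/m (case 2) > 290.2 MN/m (case 3) > 220.7 MN/m (case 1) > 116.9 MN/m (case 4)
Final answer: 2, 3, 1, 4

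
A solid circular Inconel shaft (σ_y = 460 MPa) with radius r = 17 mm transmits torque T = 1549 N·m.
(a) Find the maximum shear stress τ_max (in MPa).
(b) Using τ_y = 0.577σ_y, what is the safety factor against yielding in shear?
(a) For a solid circular shaft, τ_max = T·r/J with J = π·r^4/2, i.e. τ_max = 2·T / (π·r^3). Convert r = 17 mm = 0.017 m.
  τ_max = (2 × 1549) / (π × 0.017^3) = 2.007 × 10⁸ Pa = 200.7 MPa
(b) τ_y = 0.577 × 460 = 265.42 MPa
  SF = τ_y/τ_max = 265.42 / 200.7 = 1.322
Final answer: (a) τ_max = 200.7 MPa, (b) SF = 1.322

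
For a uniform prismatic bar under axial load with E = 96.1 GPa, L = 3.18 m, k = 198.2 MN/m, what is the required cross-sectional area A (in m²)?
Model: a uniform prismatic bar under axial load, so k = (A·E) / L.
Solve for A: A = (k·L) / E.
Convert to SI units:
  E = 96.1 GPa = 9.61 × 10¹⁰ Pa
  k = 198.2 MN/m = 1.982 × 10⁸ N/m
Substitute:
  A = ((1.982 × 10⁸) × 3.18) / (9.61 × 10¹⁰)
  A = 0.006559 m²
Final answer: A = 0.006559 m²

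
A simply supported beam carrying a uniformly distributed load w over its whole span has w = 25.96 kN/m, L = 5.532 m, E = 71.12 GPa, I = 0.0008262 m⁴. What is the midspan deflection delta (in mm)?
Model: a simply supported beam carrying a uniformly distributed load w over its whole span, so delta = (5·w·L^4) / (384·E·I).
Convert to SI units:
  w = 25.96 kN/m = 25960 N/m
  E = 71.12 GPa = 7.112 × 10¹⁰ Pa
Substitute:
  delta = (5 × 25960 × 5.532^4) / (384 × (7.112 × 10¹⁰) × 0.0008262)
  delta = 0.005388 m
Convert: delta = 0.005388 m = 5.388 mm
Final answer: delta = 5.388 mm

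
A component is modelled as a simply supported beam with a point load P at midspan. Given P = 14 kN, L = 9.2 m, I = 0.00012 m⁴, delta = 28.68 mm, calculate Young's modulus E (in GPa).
Model: a simply supported beam with a point load P at midspan, so delta = (P·L^3) / (48·E·I).
Solve for E: E = (P·L^3) / (48·delta·I).
Convert to SI units:
  P = 14 kN = 14000 N
  delta = 28.68 mm = 0.02868 m
Substitute:
  E = (14000 × 9.2^3) / (48 × 0.02868 × 0.00012)
  E = 6.599 × 10¹⁰ Pa
Convert: E = 6.599 × 10¹⁰ Pa = 65.99 GPa
Final answer: E = 65.99 GPa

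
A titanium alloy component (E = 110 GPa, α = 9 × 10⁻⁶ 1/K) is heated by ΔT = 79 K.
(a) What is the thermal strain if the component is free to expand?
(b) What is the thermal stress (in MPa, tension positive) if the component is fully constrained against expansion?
(a) Free thermal strain ε_th = α·ΔT = (9 × 10⁻⁶) × 79 = 0.000711
(b) Fully constrained, the expansion is suppressed, so σ = -E·α·ΔT. Convert E = 110 GPa = 1.1 × 10¹¹ Pa.
  σ = -(1.1 × 10¹¹) × (9 × 10⁻⁶) × 79 = -7.821 × 10⁷ Pa = -78.21 MPa (compressive)
Final answer: (a) ε_th = 0.000711, (b) σ = -78.21 MPa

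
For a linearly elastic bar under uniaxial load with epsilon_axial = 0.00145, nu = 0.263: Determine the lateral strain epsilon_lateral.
Model: a linearly elastic bar under uniaxial load, so epsilon_lateral = -nu·epsilon_axial.
Substitute:
  epsilon_lateral = -(0.263 × 0.00145)
  epsilon_lateral = -0.0003813
Final answer: epsilon_lateral = -0.0003813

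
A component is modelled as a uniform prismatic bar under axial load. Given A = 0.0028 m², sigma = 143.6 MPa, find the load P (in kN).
Model: a uniform prismatic bar under axial load, so sigma = P / A.
Solve for P: P = sigma·A.
Convert to SI units:
  sigma = 143.6 MPa = 1.436 × 10⁸ Pa
Substitute:
  P = (1.436 × 10⁸) × 0.0028
  P = 402100 N
Convert: P = 402100 N = 402.1 kN
Final answer: P = 402.1 kN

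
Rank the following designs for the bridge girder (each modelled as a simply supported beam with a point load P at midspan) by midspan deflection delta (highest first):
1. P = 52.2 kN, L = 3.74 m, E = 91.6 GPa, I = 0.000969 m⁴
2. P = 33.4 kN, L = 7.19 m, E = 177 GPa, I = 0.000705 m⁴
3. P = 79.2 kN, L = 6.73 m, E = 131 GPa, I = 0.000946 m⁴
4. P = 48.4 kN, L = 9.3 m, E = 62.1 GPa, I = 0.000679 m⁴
Model: a simply supported beam with a point load P at midspan, so delta = (P·L^3) / (48·E·I) (SI units).
  Case 1: delta = (52200 × 3.74^3) / (48 × (9.16 × 10¹⁰) × 0.000969) = 0.000641 m = 0.641 mm
  Case 2: delta = (33400 × 7.19^3) / (48 × (1.77 × 10¹¹) × 0.000705) = 0.002073 m = 2.073 mm
  Case 3: delta = (79200 × 6.73^3) / (48 × (1.31 × 10¹¹) × 0.000946) = 0.004059 m = 4.059 mm
  Case 4: delta = (48400 × 9.3^3) / (48 × (6.21 × 10¹⁰) × 0.000679) = 0.01923 m = 19.23 mm
Ordering: 19.23 mm (case 4) > 4.059 mm (case 3) > 2.073 mm (case 2) > 0.641 mm (case 1)
Final answer: 4, 3, 2, 1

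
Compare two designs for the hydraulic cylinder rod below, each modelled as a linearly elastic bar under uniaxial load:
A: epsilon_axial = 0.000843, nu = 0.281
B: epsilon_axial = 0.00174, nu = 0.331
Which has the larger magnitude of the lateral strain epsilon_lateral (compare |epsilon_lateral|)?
Model: a linearly elastic bar under uniaxial load, so epsilon_lateral = -nu·epsilon_axial (SI units).
  A: epsilon_lateral = -(0.281 × 0.000843) = -0.0002369
  B: epsilon_lateral = -(0.331 × 0.00174) = -0.0005759
|epsilon_lateral|: A = 0.0002369, B = 0.0005759, so B is larger in magnitude.
Final answer: B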